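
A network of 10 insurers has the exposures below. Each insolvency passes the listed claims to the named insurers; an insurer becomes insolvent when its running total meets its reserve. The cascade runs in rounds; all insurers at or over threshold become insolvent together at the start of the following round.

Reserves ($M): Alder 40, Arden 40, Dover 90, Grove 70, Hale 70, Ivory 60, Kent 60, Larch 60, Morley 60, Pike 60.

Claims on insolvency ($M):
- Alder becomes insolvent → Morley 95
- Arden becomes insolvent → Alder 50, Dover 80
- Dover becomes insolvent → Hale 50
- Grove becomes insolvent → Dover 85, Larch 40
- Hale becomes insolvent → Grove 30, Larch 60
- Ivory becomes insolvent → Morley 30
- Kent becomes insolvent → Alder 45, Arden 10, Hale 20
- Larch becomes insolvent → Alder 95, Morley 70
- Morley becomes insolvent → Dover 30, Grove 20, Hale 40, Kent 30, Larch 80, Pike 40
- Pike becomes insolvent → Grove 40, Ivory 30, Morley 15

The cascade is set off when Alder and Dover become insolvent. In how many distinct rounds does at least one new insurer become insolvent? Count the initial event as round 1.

Round 1 — Alder, Dover become insolvent (initial).
  Hale: +50 → 50 < 70
  Morley: +95 → 95 ≥ 60
Round 2 — Morley becomes insolvent.
  Grove: +20 → 20 < 70
  Hale: +40 → 90 ≥ 70
  Kent: +30 → 30 < 60
  Larch: +80 → 80 ≥ 60
  Pike: +40 → 40 < 60
Round 3 — Hale, Larch become insolvent.
  Grove: +30 → 50 < 70
No further insolvencies.

3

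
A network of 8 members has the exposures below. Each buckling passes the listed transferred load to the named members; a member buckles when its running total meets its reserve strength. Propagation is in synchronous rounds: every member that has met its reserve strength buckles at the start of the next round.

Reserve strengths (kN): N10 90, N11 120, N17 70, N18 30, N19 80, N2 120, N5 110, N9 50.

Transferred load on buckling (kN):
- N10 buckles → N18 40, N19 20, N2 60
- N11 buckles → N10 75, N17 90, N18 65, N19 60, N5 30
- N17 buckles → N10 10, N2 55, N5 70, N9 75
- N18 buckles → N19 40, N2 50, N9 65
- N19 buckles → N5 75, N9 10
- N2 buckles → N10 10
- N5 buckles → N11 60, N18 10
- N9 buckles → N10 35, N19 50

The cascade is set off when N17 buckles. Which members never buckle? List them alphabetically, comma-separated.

N10, N11, N18, N19, N2, N5

Round 1 — N17 buckles (initial).
  N10: +10 → 10 < 90
  N2: +55 → 55 < 120
  N5: +70 → 70 < 110
  N9: +75 → 75 ≥ 50
Round 2 — N9 buckles.
  N10: +35 → 45 < 90
  N19: +50 → 50 < 80
No further bucklings.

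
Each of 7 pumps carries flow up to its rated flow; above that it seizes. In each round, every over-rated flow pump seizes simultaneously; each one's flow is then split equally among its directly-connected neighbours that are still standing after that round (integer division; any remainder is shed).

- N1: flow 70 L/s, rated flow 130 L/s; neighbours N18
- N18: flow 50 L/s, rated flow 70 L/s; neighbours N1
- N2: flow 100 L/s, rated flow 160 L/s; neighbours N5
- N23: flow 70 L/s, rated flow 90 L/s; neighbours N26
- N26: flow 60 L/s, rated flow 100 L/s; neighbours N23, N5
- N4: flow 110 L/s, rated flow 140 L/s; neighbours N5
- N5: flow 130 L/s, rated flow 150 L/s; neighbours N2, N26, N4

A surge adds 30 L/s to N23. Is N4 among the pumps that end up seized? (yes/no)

yes

Round 1 — N23 at 100 > 90. N23 seizes.
  N23 sheds 100 L/s to N26: 100 each.
    N26: 60+100 = 160 > 100
Round 2 — N26 seizes.
  N26 sheds 160 L/s to N5: 160 each.
    N5: 130+160 = 290 > 150
Round 3 — N5 seizes.
  N5 sheds 290 L/s to N2, N4: 145 each.
    N2: 100+145 = 245 > 160
    N4: 110+145 = 255 > 140
Round 4 — N2, N4 seize.
  N2 sheds 245 L/s: no online neighbours, lost.
  N4 sheds 255 L/s: no online neighbours, lost.
No further seizures.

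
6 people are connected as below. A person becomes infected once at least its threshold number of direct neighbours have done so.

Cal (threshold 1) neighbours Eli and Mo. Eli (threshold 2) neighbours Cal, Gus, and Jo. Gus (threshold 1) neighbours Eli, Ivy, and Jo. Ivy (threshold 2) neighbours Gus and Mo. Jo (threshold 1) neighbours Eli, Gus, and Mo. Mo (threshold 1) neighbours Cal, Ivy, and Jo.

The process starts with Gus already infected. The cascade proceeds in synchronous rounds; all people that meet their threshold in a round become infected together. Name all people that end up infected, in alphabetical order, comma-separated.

Round 1 — Gus becomes infected (initial).
Round 2 — checking thresholds:
  Eli: 1 of 3 neighbours < 2, not yet.
  Ivy: 1 of 2 neighbours < 2, not yet.
  Jo: 1 of 3 neighbours ≥ 1, becomes infected.
Round 3 — checking thresholds:
  Eli: 2 of 3 neighbours ≥ 2, becomes infected.
  Ivy: 1 of 2 neighbours < 2, not yet.
  Mo: 1 of 3 neighbours ≥ 1, becomes infected.
Round 4 — checking thresholds:
  Cal: 2 of 2 neighbours ≥ 1, becomes infected.
  Ivy: 2 of 2 neighbours ≥ 2, becomes infected.
Round 5 — no new infections; cascade stops.

Cal, Eli, Gus, Ivy, Jo, Mo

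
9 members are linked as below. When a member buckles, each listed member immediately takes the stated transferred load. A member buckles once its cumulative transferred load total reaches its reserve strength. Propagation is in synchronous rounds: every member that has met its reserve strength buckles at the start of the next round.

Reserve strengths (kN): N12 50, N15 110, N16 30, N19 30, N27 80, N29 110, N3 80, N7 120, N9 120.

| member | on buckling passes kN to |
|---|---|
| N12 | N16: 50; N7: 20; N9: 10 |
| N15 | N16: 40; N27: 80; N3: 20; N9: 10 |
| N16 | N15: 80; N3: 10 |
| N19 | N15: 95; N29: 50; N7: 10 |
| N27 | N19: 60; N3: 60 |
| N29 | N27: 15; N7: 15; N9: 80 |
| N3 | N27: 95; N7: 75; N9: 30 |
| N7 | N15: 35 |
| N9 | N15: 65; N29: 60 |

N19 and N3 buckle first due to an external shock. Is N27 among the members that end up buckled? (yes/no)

yes

Round 1 — N19, N3 buckle (initial).
  N15: +95 → 95 < 110
  N27: +95 → 95 ≥ 80
  N29: +50 → 50 < 110
  N7: +10+75 → 85 < 120
  N9: +30 → 30 < 120
Round 2 — N27 buckles.
No further bucklings.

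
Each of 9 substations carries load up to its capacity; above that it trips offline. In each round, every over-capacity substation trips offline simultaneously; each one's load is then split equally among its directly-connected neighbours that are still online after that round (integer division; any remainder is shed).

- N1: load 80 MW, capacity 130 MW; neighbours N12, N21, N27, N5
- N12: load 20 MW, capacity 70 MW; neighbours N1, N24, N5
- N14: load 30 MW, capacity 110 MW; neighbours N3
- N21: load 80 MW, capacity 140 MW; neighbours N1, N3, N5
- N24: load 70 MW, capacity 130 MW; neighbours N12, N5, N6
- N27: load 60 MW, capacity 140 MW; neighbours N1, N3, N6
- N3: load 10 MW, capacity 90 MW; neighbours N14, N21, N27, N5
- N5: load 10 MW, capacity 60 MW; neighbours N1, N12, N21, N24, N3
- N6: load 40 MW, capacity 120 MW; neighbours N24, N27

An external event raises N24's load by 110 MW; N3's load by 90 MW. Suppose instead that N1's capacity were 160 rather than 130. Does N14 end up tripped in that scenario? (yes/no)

With N1's capacity at 160:
Round 1 — N24 at 180 > 130; N3 at 100 > 90. N24, N3 trip offline.
  N24 sheds 180 MW to N12, N5, N6: 60 each.
    N12: 20+60 = 80 > 70
    N5: 10+60 = 70 > 60
    N6: 40+60 = 100 ≤ 120
  N3 sheds 100 MW to N14, N21, N27, N5: 25 each.
    N14: 30+25 = 55 ≤ 110
    N21: 80+25 = 105 ≤ 140
    N27: 60+25 = 85 ≤ 140
    N5: 70+25 = 95 > 60
Round 2 — N12, N5 trip offline.
  N12 sheds 80 MW to N1: 80 each.
    N1: 80+80 = 160 ≤ 160
  N5 sheds 95 MW to N1, N21: 47 each (1 lost).
    N1: 160+47 = 207 > 160
    N21: 105+47 = 152 > 140
Round 3 — N1, N21 trip offline.
  N1 sheds 207 MW to N27: 207 each.
    N27: 85+207 = 292 > 140
  N21 sheds 152 MW: no online neighbours, lost.
Round 4 — N27 trips offline.
  N27 sheds 292 MW to N6: 292 each.
    N6: 100+292 = 392 > 120
Round 5 — N6 trips offline.
  N6 sheds 392 MW: no online neighbours, lost.
No further trips.

no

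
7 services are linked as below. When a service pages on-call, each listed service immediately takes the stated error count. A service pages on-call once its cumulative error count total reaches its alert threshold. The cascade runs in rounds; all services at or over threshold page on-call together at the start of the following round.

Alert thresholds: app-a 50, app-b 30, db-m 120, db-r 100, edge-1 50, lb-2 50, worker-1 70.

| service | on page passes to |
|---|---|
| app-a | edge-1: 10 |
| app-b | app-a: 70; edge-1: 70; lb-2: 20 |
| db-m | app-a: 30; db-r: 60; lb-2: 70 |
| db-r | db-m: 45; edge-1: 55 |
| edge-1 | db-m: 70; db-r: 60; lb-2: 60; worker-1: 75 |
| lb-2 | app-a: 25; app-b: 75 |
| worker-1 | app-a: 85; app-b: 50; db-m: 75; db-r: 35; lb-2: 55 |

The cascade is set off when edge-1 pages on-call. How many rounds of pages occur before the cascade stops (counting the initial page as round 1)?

4

Round 1 — edge-1 pages on-call (initial).
  db-m: +70 → 70 < 120
  db-r: +60 → 60 < 100
  lb-2: +60 → 60 ≥ 50
  worker-1: +75 → 75 ≥ 70
Round 2 — lb-2, worker-1 page on-call.
  app-a: +25+85 → 110 ≥ 50
  app-b: +75+50 → 125 ≥ 30
  db-m: +75 → 145 ≥ 120
  db-r: +35 → 95 < 100
Round 3 — app-a, app-b, db-m page on-call.
  db-r: +60 → 155 ≥ 100
Round 4 — db-r pages on-call.
No further pages.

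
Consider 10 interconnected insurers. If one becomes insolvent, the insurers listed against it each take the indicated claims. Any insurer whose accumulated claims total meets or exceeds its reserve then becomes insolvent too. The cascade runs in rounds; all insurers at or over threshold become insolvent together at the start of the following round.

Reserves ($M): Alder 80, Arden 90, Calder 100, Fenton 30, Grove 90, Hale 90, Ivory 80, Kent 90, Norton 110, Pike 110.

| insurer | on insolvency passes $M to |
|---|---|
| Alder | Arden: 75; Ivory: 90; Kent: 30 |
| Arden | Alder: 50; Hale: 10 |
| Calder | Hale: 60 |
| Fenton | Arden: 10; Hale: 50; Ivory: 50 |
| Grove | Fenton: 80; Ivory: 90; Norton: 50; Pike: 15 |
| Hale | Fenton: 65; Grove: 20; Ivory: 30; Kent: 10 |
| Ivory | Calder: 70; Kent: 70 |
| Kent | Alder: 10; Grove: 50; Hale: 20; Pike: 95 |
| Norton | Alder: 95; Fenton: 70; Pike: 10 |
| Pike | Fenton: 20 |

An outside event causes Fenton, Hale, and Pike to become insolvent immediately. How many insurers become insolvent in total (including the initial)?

4

Round 1 — Fenton, Hale, Pike become insolvent (initial).
  Arden: +10 → 10 < 90
  Grove: +20 → 20 < 90
  Ivory: +50+30 → 80 ≥ 80
  Kent: +10 → 10 < 90
Round 2 — Ivory becomes insolvent.
  Calder: +70 → 70 < 100
  Kent: +70 → 80 < 90
No further insolvencies.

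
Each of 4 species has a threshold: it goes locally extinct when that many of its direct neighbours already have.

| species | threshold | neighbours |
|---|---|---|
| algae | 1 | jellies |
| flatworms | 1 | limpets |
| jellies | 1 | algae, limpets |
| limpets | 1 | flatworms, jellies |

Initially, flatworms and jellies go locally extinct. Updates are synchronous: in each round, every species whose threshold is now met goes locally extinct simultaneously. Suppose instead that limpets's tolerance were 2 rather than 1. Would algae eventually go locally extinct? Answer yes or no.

With limpets's tolerance at 2:
Round 1 — flatworms, jellies go locally extinct (initial).
Round 2 — checking thresholds:
  algae: 1 of 1 neighbours ≥ 1, goes locally extinct.
  limpets: 2 of 2 neighbours ≥ 2, goes locally extinct.
Round 3 — no new extinctions; cascade stops.

yes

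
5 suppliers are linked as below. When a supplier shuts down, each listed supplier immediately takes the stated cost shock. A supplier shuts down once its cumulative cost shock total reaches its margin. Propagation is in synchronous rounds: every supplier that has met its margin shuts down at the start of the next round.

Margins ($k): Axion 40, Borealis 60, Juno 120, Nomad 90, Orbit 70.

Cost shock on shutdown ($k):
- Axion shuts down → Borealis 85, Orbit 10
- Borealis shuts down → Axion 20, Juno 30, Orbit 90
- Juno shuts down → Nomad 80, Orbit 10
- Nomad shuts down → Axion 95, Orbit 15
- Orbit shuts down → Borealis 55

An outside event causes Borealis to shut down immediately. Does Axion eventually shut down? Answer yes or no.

Round 1 — Borealis shuts down (initial).
  Axion: +20 → 20 < 40
  Juno: +30 → 30 < 120
  Orbit: +90 → 90 ≥ 70
Round 2 — Orbit shuts down.
No further shutdowns.

no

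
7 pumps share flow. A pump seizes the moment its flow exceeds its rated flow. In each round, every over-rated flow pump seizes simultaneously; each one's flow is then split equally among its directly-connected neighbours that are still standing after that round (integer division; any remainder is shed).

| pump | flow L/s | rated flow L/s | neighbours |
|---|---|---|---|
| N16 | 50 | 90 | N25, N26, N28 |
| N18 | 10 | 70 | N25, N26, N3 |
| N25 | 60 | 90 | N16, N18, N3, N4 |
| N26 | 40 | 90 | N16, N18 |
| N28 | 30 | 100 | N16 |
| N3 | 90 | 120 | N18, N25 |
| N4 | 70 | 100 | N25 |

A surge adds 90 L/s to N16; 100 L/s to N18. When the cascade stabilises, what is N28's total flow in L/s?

Round 1 — N16 at 140 > 90; N18 at 110 > 70. N16, N18 seize.
  N16 sheds 140 L/s to N25, N26, N28: 46 each (2 lost).
    N25: 60+46 = 106 > 90
    N26: 40+46 = 86 ≤ 90
    N28: 30+46 = 76 ≤ 100
  N18 sheds 110 L/s to N25, N26, N3: 36 each (2 lost).
    N25: 106+36 = 142 > 90
    N26: 86+36 = 122 > 90
    N3: 90+36 = 126 > 120
Round 2 — N25, N26, N3 seize.
  N25 sheds 142 L/s to N4: 142 each.
    N4: 70+142 = 212 > 100
  N26 sheds 122 L/s: no online neighbours, lost.
  N3 sheds 126 L/s: no online neighbours, lost.
Round 3 — N4 seizes.
  N4 sheds 212 L/s: no online neighbours, lost.
No further seizures.

76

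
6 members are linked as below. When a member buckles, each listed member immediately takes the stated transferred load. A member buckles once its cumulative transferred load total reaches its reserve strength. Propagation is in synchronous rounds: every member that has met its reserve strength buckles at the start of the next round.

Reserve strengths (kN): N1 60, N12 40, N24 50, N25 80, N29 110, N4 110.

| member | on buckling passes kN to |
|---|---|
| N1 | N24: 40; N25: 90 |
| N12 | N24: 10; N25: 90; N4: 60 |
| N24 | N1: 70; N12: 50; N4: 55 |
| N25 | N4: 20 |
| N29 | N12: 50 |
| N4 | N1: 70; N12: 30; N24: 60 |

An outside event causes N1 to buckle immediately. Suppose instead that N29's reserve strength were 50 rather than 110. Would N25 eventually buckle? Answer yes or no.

With N29's reserve strength at 50:
Round 1 — N1 buckles (initial).
  N24: +40 → 40 < 50
  N25: +90 → 90 ≥ 80
Round 2 — N25 buckles.
  N4: +20 → 20 < 110
No further bucklings.

yes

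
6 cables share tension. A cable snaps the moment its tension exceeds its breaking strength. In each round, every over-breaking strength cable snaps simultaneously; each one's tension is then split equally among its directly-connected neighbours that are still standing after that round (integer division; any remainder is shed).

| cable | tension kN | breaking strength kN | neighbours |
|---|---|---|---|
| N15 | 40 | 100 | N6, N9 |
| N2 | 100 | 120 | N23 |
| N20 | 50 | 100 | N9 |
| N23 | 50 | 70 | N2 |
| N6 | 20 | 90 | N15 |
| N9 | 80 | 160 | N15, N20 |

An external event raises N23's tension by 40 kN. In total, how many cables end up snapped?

2

Round 1 — N23 at 90 > 70. N23 snaps.
  N23 sheds 90 kN to N2: 90 each.
    N2: 100+90 = 190 > 120
Round 2 — N2 snaps.
  N2 sheds 190 kN: no online neighbours, lost.
No further breaks.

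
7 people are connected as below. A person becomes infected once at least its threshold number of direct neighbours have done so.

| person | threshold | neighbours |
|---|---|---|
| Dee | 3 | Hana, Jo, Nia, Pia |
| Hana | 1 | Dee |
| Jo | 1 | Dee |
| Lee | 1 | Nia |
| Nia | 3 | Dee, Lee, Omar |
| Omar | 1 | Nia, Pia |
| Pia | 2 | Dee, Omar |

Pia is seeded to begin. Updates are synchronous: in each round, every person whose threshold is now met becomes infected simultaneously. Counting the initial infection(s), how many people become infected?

Round 1 — Pia becomes infected (initial).
Round 2 — checking thresholds:
  Dee: 1 of 4 neighbours < 3, not yet.
  Omar: 1 of 2 neighbours ≥ 1, becomes infected.
Round 3 — no new infections; cascade stops.

2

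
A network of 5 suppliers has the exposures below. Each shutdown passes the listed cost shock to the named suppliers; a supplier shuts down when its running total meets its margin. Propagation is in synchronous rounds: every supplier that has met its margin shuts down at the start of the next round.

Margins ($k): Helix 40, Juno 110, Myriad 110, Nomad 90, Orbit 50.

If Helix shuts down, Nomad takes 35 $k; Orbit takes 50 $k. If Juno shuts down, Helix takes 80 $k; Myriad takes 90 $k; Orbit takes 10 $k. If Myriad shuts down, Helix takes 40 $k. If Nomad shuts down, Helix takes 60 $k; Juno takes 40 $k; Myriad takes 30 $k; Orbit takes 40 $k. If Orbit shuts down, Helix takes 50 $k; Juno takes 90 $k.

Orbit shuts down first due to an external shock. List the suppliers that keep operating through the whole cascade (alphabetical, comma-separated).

Round 1 — Orbit shuts down (initial).
  Helix: +50 → 50 ≥ 40
  Juno: +90 → 90 < 110
Round 2 — Helix shuts down.
  Nomad: +35 → 35 < 90
No further shutdowns.

Juno, Myriad, Nomad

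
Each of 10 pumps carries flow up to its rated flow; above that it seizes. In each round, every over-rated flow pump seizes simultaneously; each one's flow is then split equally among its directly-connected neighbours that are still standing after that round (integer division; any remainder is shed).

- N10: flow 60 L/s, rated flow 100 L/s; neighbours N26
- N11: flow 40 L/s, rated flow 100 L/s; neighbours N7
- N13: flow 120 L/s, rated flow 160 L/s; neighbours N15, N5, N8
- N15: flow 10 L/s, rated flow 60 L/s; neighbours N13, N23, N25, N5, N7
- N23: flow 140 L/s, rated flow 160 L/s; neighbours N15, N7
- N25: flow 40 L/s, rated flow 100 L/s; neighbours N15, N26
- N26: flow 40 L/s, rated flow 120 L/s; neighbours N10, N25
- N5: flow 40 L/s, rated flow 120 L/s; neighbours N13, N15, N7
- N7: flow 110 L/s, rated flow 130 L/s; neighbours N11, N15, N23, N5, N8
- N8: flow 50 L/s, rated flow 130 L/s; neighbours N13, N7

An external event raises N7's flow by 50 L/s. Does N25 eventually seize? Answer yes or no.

Round 1 — N7 at 160 > 130. N7 seizes.
  N7 sheds 160 L/s to N11, N15, N23, N5, N8: 32 each.
    N11: 40+32 = 72 ≤ 100
    N15: 10+32 = 42 ≤ 60
    N23: 140+32 = 172 > 160
    N5: 40+32 = 72 ≤ 120
    N8: 50+32 = 82 ≤ 130
Round 2 — N23 seizes.
  N23 sheds 172 L/s to N15: 172 each.
    N15: 42+172 = 214 > 60
Round 3 — N15 seizes.
  N15 sheds 214 L/s to N13, N25, N5: 71 each (1 lost).
    N13: 120+71 = 191 > 160
    N25: 40+71 = 111 > 100
    N5: 72+71 = 143 > 120
Round 4 — N13, N25, N5 seize.
  N13 sheds 191 L/s to N8: 191 each.
    N8: 82+191 = 273 > 130
  N25 sheds 111 L/s to N26: 111 each.
    N26: 40+111 = 151 > 120
  N5 sheds 143 L/s: no online neighbours, lost.
Round 5 — N26, N8 seize.
  N26 sheds 151 L/s to N10: 151 each.
    N10: 60+151 = 211 > 100
  N8 sheds 273 L/s: no online neighbours, lost.
Round 6 — N10 seizes.
  N10 sheds 211 L/s: no online neighbours, lost.
No further seizures.

yes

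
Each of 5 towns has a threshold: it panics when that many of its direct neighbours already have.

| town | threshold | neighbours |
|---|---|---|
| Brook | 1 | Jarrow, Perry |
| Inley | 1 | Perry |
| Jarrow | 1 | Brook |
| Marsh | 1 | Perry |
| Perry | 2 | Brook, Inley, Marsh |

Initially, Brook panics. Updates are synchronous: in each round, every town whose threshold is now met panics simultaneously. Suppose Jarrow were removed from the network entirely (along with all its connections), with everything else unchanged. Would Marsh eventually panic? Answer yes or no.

no

With Jarrow removed:
Round 1 — Brook panics (initial).
Round 2 — no new panics; cascade stops.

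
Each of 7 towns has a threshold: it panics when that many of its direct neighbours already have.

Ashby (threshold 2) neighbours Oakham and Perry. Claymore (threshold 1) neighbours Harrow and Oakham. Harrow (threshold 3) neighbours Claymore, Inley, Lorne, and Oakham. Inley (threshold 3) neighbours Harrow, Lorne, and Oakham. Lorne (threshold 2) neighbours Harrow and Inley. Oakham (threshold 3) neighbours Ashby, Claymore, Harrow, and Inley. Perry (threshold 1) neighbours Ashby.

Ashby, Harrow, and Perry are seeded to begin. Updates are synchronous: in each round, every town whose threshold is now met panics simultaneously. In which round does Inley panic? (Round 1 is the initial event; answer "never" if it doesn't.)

Round 1 — Ashby, Harrow, Perry panic (initial).
Round 2 — checking thresholds:
  Claymore: 1 of 2 neighbours ≥ 1, panics.
  Inley: 1 of 3 neighbours < 3, below threshold.
  Lorne: 1 of 2 neighbours < 2, below threshold.
  Oakham: 2 of 4 neighbours < 3, below threshold.
Round 3 — checking thresholds:
  Inley: 1 of 3 neighbours < 3, below threshold.
  Lorne: 1 of 2 neighbours < 2, below threshold.
  Oakham: 3 of 4 neighbours ≥ 3, panics.
Round 4 — no new panics; cascade stops.

never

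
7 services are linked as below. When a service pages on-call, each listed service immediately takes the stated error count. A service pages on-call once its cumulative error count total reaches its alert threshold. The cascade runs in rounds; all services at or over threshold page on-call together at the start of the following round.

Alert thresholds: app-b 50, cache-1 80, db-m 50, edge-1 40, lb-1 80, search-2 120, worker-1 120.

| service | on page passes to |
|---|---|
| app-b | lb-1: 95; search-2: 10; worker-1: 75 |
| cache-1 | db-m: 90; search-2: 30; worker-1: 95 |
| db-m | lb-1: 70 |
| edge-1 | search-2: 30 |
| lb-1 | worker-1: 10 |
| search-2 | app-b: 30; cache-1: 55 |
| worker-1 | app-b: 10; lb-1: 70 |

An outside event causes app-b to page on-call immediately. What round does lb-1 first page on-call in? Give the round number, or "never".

2

Round 1 — app-b pages on-call (initial).
  lb-1: +95 → 95 ≥ 80
  search-2: +10 → 10 < 120
  worker-1: +75 → 75 < 120
Round 2 — lb-1 pages on-call.
  worker-1: +10 → 85 < 120
No further pages.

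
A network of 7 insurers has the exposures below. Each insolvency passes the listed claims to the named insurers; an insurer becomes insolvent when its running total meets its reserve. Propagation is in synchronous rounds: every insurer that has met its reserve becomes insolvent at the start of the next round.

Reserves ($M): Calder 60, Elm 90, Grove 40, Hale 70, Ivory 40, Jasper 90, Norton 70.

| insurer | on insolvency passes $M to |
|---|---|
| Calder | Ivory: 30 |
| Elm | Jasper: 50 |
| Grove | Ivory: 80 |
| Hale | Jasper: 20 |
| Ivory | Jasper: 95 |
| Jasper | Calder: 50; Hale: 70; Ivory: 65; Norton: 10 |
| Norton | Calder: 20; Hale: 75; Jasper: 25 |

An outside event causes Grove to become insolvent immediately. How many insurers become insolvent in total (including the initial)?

4

Round 1 — Grove becomes insolvent (initial).
  Ivory: +80 → 80 ≥ 40
Round 2 — Ivory becomes insolvent.
  Jasper: +95 → 95 ≥ 90
Round 3 — Jasper becomes insolvent.
  Calder: +50 → 50 < 60
  Hale: +70 → 70 ≥ 70
  Norton: +10 → 10 < 70
Round 4 — Hale becomes insolvent.
No further insolvencies.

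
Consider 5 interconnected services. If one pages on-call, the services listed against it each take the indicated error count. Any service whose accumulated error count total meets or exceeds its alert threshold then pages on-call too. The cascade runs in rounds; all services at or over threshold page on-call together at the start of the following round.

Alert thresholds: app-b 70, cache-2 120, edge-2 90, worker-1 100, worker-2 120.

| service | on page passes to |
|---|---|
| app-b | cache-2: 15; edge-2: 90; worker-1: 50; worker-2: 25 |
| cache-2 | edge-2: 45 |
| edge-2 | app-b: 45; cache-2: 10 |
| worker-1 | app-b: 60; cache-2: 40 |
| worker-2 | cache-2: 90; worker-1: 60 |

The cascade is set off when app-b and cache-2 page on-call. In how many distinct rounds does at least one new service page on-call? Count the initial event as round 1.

2

Round 1 — app-b, cache-2 page on-call (initial).
  edge-2: +90+45 → 135 ≥ 90
  worker-1: +50 → 50 < 100
  worker-2: +25 → 25 < 120
Round 2 — edge-2 pages on-call.
No further pages.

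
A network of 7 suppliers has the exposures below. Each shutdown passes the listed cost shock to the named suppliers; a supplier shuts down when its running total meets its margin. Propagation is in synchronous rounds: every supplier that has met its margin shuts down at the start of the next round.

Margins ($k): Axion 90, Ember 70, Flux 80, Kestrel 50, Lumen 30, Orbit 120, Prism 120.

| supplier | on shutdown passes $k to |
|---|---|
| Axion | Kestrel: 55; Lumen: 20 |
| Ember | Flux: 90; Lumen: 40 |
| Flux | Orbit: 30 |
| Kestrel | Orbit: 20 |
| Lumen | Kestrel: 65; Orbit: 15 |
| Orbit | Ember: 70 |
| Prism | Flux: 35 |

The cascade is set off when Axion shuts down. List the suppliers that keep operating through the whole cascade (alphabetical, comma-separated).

Round 1 — Axion shuts down (initial).
  Kestrel: +55 → 55 ≥ 50
  Lumen: +20 → 20 < 30
Round 2 — Kestrel shuts down.
  Orbit: +20 → 20 < 120
No further shutdowns.

Ember, Flux, Lumen, Orbit, Prism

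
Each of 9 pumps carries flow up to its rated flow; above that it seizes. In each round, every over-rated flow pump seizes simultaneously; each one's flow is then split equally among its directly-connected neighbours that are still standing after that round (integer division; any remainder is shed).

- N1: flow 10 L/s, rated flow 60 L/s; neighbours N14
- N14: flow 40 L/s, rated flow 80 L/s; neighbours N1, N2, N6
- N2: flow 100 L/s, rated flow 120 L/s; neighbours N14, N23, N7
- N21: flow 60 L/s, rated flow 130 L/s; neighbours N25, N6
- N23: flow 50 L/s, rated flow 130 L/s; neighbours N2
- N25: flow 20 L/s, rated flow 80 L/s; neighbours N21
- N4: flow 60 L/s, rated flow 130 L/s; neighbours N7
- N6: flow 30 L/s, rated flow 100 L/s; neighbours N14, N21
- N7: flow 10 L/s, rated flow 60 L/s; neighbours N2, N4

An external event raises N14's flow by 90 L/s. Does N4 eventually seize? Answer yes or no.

yes

Round 1 — N14 at 130 > 80. N14 seizes.
  N14 sheds 130 L/s to N1, N2, N6: 43 each (1 lost).
    N1: 10+43 = 53 ≤ 60
    N2: 100+43 = 143 > 120
    N6: 30+43 = 73 ≤ 100
Round 2 — N2 seizes.
  N2 sheds 143 L/s to N23, N7: 71 each (1 lost).
    N23: 50+71 = 121 ≤ 130
    N7: 10+71 = 81 > 60
Round 3 — N7 seizes.
  N7 sheds 81 L/s to N4: 81 each.
    N4: 60+81 = 141 > 130
Round 4 — N4 seizes.
  N4 sheds 141 L/s: no online neighbours, lost.
No further seizures.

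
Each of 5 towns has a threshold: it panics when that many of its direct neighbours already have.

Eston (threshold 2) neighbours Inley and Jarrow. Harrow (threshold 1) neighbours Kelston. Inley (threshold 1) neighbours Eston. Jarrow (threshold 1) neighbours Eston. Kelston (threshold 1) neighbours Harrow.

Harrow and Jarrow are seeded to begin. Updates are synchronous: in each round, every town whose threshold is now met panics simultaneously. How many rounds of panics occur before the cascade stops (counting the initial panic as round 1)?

2

Round 1 — Harrow, Jarrow panic (initial).
Round 2 — checking thresholds:
  Eston: 1 of 2 neighbours < 2, below threshold.
  Kelston: 1 of 1 neighbours ≥ 1, panics.
Round 3 — no new panics; cascade stops.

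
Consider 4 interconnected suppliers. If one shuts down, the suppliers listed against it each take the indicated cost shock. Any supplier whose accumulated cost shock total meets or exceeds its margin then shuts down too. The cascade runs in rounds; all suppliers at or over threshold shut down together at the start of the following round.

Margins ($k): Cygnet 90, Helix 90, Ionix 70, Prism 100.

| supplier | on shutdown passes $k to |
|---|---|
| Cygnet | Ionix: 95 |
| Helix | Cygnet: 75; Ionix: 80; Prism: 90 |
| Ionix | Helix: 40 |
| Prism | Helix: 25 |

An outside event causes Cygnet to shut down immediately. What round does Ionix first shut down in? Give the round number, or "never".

Round 1 — Cygnet shuts down (initial).
  Ionix: +95 → 95 ≥ 70
Round 2 — Ionix shuts down.
  Helix: +40 → 40 < 90
No further shutdowns.

2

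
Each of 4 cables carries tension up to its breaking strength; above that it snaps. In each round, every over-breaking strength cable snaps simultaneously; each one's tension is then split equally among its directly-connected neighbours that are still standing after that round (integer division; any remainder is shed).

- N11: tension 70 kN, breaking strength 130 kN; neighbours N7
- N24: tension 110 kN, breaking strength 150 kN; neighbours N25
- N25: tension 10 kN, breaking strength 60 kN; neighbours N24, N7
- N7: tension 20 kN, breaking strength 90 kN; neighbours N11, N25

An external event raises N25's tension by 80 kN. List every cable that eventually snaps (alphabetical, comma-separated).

N24, N25

Round 1 — N25 at 90 > 60. N25 snaps.
  N25 sheds 90 kN to N24, N7: 45 each.
    N24: 110+45 = 155 > 150
    N7: 20+45 = 65 ≤ 90
Round 2 — N24 snaps.
  N24 sheds 155 kN: no online neighbours, lost.
No further breaks.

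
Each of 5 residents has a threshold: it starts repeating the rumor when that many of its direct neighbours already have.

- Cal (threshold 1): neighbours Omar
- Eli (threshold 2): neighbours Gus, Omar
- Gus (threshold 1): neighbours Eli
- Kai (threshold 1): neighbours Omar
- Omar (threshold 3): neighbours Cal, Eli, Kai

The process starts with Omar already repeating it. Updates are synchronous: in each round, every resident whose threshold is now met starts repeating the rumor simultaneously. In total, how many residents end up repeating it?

3

Round 1 — Omar starts repeating the rumor (initial).
Round 2 — checking thresholds:
  Cal: 1 of 1 neighbours ≥ 1, starts repeating the rumor.
  Eli: 1 of 2 neighbours < 2, not yet.
  Kai: 1 of 1 neighbours ≥ 1, starts repeating the rumor.
Round 3 — no new spreads; cascade stops.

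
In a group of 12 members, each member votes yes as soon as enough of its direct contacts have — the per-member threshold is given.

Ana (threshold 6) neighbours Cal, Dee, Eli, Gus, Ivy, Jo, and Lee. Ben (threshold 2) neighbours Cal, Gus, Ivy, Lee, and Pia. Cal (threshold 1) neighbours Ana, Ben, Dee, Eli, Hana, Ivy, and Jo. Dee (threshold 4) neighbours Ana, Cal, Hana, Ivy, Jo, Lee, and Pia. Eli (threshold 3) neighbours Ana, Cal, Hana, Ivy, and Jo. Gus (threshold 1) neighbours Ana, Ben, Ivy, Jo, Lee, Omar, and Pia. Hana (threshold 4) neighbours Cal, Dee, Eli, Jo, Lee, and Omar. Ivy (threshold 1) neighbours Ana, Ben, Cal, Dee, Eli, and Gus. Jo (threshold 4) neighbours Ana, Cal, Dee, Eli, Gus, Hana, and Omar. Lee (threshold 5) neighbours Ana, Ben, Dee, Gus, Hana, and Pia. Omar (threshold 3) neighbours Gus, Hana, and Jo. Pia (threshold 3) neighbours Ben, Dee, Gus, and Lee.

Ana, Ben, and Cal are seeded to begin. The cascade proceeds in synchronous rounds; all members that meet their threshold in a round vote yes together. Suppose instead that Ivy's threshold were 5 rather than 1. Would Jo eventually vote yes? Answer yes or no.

With Ivy's threshold at 5:
Round 1 — Ana, Ben, Cal vote yes (initial).
Round 2 — checking thresholds:
  Dee: 2 of 7 neighbours < 4, holds.
  Eli: 2 of 5 neighbours < 3, holds.
  Gus: 2 of 7 neighbours ≥ 1, votes yes.
  Hana: 1 of 6 neighbours < 4, holds.
  Ivy: 3 of 6 neighbours < 5, holds.
  Jo: 2 of 7 neighbours < 4, holds.
  Lee: 2 of 6 neighbours < 5, holds.
  Pia: 1 of 4 neighbours < 3, holds.
Round 3 — no new yes votes; cascade stops.

no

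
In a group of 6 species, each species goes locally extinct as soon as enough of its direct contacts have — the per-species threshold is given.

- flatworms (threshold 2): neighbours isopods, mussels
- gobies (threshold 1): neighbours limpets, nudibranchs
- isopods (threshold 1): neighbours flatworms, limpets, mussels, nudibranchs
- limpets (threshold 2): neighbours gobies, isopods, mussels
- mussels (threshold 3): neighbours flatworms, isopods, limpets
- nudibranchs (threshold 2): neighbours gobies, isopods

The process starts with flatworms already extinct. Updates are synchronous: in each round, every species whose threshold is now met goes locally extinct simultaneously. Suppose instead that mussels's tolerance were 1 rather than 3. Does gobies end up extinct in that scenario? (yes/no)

With mussels's tolerance at 1:
Round 1 — flatworms goes locally extinct (initial).
Round 2 — checking thresholds:
  isopods: 1 of 4 neighbours ≥ 1, goes locally extinct.
  mussels: 1 of 3 neighbours ≥ 1, goes locally extinct.
Round 3 — checking thresholds:
  limpets: 2 of 3 neighbours ≥ 2, goes locally extinct.
  nudibranchs: 1 of 2 neighbours < 2, not yet.
Round 4 — checking thresholds:
  gobies: 1 of 2 neighbours ≥ 1, goes locally extinct.
  nudibranchs: 1 of 2 neighbours < 2, not yet.
Round 5 — checking thresholds:
  nudibranchs: 2 of 2 neighbours ≥ 2, goes locally extinct.
Round 6 — no new extinctions; cascade stops.

yes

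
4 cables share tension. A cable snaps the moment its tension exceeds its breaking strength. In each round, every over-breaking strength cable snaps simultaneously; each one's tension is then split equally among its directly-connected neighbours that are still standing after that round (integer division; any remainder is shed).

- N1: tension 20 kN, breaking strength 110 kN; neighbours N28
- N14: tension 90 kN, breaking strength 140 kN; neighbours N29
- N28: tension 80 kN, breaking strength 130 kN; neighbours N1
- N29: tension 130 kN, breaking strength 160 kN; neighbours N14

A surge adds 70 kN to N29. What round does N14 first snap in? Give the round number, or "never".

Round 1 — N29 at 200 > 160. N29 snaps.
  N29 sheds 200 kN to N14: 200 each.
    N14: 90+200 = 290 > 140
Round 2 — N14 snaps.
  N14 sheds 290 kN: no online neighbours, lost.
No further breaks.

2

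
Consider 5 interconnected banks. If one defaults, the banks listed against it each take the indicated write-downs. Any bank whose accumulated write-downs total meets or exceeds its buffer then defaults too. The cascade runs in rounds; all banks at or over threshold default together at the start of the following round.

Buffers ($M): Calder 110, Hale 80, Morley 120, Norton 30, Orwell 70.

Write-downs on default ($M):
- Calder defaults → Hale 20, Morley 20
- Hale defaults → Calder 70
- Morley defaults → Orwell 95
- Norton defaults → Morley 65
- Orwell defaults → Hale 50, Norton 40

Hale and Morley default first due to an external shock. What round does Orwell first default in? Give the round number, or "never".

Round 1 — Hale, Morley default (initial).
  Calder: +70 → 70 < 110
  Orwell: +95 → 95 ≥ 70
Round 2 — Orwell defaults.
  Norton: +40 → 40 ≥ 30
Round 3 — Norton defaults.
No further defaults.

2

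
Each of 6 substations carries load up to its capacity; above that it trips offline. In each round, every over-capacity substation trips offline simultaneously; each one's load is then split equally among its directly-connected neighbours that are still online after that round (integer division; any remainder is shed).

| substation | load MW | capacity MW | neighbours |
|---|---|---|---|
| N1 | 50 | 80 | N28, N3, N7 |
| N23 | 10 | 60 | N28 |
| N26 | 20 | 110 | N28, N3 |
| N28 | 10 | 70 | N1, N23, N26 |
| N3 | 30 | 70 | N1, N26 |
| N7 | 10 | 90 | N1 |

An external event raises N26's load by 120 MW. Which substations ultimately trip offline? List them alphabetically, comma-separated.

N1, N26, N28, N3, N7

Round 1 — N26 at 140 > 110. N26 trips offline.
  N26 sheds 140 MW to N28, N3: 70 each.
    N28: 10+70 = 80 > 70
    N3: 30+70 = 100 > 70
Round 2 — N28, N3 trip offline.
  N28 sheds 80 MW to N1, N23: 40 each.
    N1: 50+40 = 90 > 80
    N23: 10+40 = 50 ≤ 60
  N3 sheds 100 MW to N1: 100 each.
    N1: 90+100 = 190 > 80
Round 3 — N1 trips offline.
  N1 sheds 190 MW to N7: 190 each.
    N7: 10+190 = 200 > 90
Round 4 — N7 trips offline.
  N7 sheds 200 MW: no online neighbours, lost.
No further trips.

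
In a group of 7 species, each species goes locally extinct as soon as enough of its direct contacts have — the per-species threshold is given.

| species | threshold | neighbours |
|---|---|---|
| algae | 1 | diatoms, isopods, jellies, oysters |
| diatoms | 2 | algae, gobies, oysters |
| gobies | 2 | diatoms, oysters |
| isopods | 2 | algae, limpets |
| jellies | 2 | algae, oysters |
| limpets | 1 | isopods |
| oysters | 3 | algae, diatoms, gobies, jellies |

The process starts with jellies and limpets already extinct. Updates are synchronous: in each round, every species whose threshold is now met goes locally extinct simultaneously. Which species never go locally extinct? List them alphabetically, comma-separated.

diatoms, gobies, oysters

Round 1 — jellies, limpets go locally extinct (initial).
Round 2 — checking thresholds:
  algae: 1 of 4 neighbours ≥ 1, goes locally extinct.
  isopods: 1 of 2 neighbours < 2, holds.
  oysters: 1 of 4 neighbours < 3, holds.
Round 3 — checking thresholds:
  diatoms: 1 of 3 neighbours < 2, holds.
  isopods: 2 of 2 neighbours ≥ 2, goes locally extinct.
  oysters: 2 of 4 neighbours < 3, holds.
Round 4 — no new extinctions; cascade stops.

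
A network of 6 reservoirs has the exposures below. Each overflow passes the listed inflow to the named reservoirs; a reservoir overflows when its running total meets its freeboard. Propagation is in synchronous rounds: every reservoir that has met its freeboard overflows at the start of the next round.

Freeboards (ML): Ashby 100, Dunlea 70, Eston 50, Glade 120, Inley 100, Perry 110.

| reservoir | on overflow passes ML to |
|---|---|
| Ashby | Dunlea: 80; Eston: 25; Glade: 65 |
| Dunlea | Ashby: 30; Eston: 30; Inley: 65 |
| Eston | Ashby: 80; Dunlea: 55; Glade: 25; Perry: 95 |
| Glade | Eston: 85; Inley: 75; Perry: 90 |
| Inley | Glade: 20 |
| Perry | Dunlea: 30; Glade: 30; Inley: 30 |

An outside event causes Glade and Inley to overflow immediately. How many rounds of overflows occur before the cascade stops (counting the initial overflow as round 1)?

Round 1 — Glade, Inley overflow (initial).
  Eston: +85 → 85 ≥ 50
  Perry: +90 → 90 < 110
Round 2 — Eston overflows.
  Ashby: +80 → 80 < 100
  Dunlea: +55 → 55 < 70
  Perry: +95 → 185 ≥ 110
Round 3 — Perry overflows.
  Dunlea: +30 → 85 ≥ 70
Round 4 — Dunlea overflows.
  Ashby: +30 → 110 ≥ 100
Round 5 — Ashby overflows.
No further overflows.

5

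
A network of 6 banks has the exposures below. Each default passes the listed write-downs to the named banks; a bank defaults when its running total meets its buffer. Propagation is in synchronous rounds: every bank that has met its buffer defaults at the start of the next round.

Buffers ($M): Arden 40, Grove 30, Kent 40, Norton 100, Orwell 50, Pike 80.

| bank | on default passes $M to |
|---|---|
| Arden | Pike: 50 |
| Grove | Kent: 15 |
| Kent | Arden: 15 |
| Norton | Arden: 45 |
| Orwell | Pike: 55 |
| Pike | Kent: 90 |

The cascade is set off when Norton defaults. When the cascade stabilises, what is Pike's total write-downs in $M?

50

Round 1 — Norton defaults (initial).
  Arden: +45 → 45 ≥ 40
Round 2 — Arden defaults.
  Pike: +50 → 50 < 80
No further defaults.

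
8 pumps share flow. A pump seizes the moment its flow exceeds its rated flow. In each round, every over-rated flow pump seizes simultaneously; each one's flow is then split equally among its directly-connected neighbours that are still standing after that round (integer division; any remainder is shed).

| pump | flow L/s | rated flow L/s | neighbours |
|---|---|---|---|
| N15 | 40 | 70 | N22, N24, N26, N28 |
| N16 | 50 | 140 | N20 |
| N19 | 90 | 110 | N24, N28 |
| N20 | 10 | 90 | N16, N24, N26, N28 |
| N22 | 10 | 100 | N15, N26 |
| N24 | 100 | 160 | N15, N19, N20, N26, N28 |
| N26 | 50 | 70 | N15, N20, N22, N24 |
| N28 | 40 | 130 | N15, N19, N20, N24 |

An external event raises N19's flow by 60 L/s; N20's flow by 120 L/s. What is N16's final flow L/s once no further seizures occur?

Round 1 — N19 at 150 > 110; N20 at 130 > 90. N19, N20 seize.
  N19 sheds 150 L/s to N24, N28: 75 each.
    N24: 100+75 = 175 > 160
    N28: 40+75 = 115 ≤ 130
  N20 sheds 130 L/s to N16, N24, N26, N28: 32 each (2 lost).
    N16: 50+32 = 82 ≤ 140
    N24: 175+32 = 207 > 160
    N26: 50+32 = 82 > 70
    N28: 115+32 = 147 > 130
Round 2 — N24, N26, N28 seize.
  N24 sheds 207 L/s to N15: 207 each.
    N15: 40+207 = 247 > 70
  N26 sheds 82 L/s to N15, N22: 41 each.
    N15: 247+41 = 288 > 70
    N22: 10+41 = 51 ≤ 100
  N28 sheds 147 L/s to N15: 147 each.
    N15: 288+147 = 435 > 70
Round 3 — N15 seizes.
  N15 sheds 435 L/s to N22: 435 each.
    N22: 51+435 = 486 > 100
Round 4 — N22 seizes.
  N22 sheds 486 L/s: no online neighbours, lost.
No further seizures.

82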